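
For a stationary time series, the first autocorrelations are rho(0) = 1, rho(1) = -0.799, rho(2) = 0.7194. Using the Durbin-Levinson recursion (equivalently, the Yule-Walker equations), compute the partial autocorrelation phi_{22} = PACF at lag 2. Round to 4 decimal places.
\phi_{22} = 0.2240

The PACF at lag k is phi_{kk}, the last component of the solution
to the Yule-Walker system G_k phi = r_k where
  (G_k)_{ij} = rho(|i - j|), (r_k)_i = rho(i), i,j = 1..k.
Equivalently, Durbin-Levinson gives phi_{kk} iteratively:
  phi_{11} = rho(1)
  phi_{kk} = [rho(k) - sum_{j=1..k-1} phi_{k-1,j} rho(k-j)]
            / [1 - sum_{j=1..k-1} phi_{k-1,j} rho(j)],
  phi_{k,j} = phi_{k-1,j} - phi_{kk} phi_{k-1,k-j},  j = 1..k-1.
Step k = 1:
  phi_11 = rho(1) = -0.799.
Step k = 2:
  phi_22 = [rho(2) - phi_11 rho(1)] / [1 - phi_11 rho(1)] = [0.7194 - (-0.799)(-0.799)] / [1 - (-0.799)(-0.799)]
         = 0.080999 / 0.361599 = 0.224.
Therefore phi_{22} = 0.2240.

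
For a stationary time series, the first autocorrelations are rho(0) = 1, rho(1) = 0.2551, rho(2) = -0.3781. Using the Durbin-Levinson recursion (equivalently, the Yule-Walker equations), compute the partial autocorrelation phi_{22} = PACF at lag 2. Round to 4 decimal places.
\phi_{22} = -0.4740

The PACF at lag k is phi_{kk}, the last component of the solution
to the Yule-Walker system G_k phi = r_k where
  (G_k)_{ij} = rho(|i - j|), (r_k)_i = rho(i), i,j = 1..k.
Equivalently, Durbin-Levinson gives phi_{kk} iteratively:
  phi_{11} = rho(1)
  phi_{kk} = [rho(k) - sum_{j=1..k-1} phi_{k-1,j} rho(k-j)]
            / [1 - sum_{j=1..k-1} phi_{k-1,j} rho(j)],
  phi_{k,j} = phi_{k-1,j} - phi_{kk} phi_{k-1,k-j},  j = 1..k-1.
Step k = 1:
  phi_11 = rho(1) = 0.2551.
Step k = 2:
  phi_22 = [rho(2) - phi_11 rho(1)] / [1 - phi_11 rho(1)] = [-0.3781 - (0.2551)(0.2551)] / [1 - (0.2551)(0.2551)]
         = -0.44317601 / 0.93492399 = -0.474.
Therefore phi_{22} = -0.4740.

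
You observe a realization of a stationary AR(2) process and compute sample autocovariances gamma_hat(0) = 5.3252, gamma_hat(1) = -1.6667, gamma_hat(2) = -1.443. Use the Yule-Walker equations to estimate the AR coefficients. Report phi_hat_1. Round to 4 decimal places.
\hat\phi_{1} = -0.4410

The Yule-Walker equations for an AR(p) process read, in matrix form,
  Gamma_p phi = r_p,   with   (Gamma_p)_{ij} = gamma(|i - j|),
                       (r_p)_i = gamma(i),   i,j = 1..p.
Substitute the sample gammas (Toeplitz matrix and right-hand side of size 2):
  Gamma_p = [[5.3252, -1.6667], [-1.6667, 5.3252]]
  r_p     = [-1.6667, -1.443]
Written out:
  5.3252 phi_1 - 1.6667 phi_2 = -1.6667
  -1.6667 phi_1 + 5.3252 phi_2 = -1.443
Solve by Cramer's rule:
  det = gamma(0)^2 - gamma(1)^2 = (5.3252)^2 - (-1.6667)^2 = 28.35775504 - 2.77788889 = 25.57986615
  phi_hat_1 = [gamma(1) gamma(0) - gamma(1) gamma(2)] / det = [(-1.6667)(5.3252) - (-1.6667)(-1.443)] / 25.57986615 = -11.28055894 / 25.57986615 = -0.441
  phi_hat_2 = [gamma(0) gamma(2) - gamma(1)^2] / det = [(5.3252)(-1.443) - (-1.6667)^2] / 25.57986615 = -10.46215249 / 25.57986615 = -0.409
So phi_hat = [-0.4410, -0.4090].
Therefore phi_hat_1 = -0.4410.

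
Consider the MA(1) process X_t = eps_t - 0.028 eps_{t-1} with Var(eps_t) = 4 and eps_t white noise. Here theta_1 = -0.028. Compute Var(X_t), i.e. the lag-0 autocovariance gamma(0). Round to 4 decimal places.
\gamma(0) = 4.0031

For an MA(q) process X_t = eps_t + sum_i theta_i eps_{t-i} with
Var(eps_t) = sigma^2, the variance is
  gamma(0) = sigma^2 * (1 + sum_i theta_i^2).
  sum_i theta_i^2 = (-0.028)^2 = 0.000784.
  gamma(0) = 4 * (1 + 0.000784) = 4 * 1.000784 = 4.003136, which rounds to 4.0031.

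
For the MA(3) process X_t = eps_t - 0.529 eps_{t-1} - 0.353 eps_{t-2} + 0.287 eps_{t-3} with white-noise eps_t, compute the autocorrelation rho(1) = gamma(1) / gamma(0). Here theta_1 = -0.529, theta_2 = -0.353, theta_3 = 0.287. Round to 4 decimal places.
\rho(1) = -0.2983

For an MA(q) process with theta_0 = 1, the autocovariance is
  gamma(k) = sigma^2 * sum_{i=0..q-k} theta_i * theta_{i+k},
and rho(k) = gamma(k) / gamma(0). Sigma^2 cancels.
  numerator   = (1)*(-0.529) + (-0.529)*(-0.353) + (-0.353)*(0.287) = -0.443574.
  denominator = (1)^2 + (-0.529)^2 + (-0.353)^2 + (0.287)^2 = 1.486819.
  rho(1) = -0.443574 / 1.486819 = -0.2983.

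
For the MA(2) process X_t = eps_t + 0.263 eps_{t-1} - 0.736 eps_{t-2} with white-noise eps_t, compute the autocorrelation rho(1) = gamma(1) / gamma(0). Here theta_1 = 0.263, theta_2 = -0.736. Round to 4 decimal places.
\rho(1) = 0.0431

For an MA(q) process with theta_0 = 1, the autocovariance is
  gamma(k) = sigma^2 * sum_{i=0..q-k} theta_i * theta_{i+k},
and rho(k) = gamma(k) / gamma(0). Sigma^2 cancels.
  numerator   = (1)*(0.263) + (0.263)*(-0.736) = 0.069432.
  denominator = (1)^2 + (0.263)^2 + (-0.736)^2 = 1.610865.
  rho(1) = 0.069432 / 1.610865 = 0.0431.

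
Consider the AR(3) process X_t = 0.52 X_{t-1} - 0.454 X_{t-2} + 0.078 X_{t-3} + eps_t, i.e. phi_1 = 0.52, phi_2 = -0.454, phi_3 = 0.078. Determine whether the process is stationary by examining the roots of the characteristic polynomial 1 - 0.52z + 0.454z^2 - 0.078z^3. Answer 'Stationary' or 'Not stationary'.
\text{Stationary}

The AR(p) characteristic polynomial is P(z) = 1 - 0.52z + 0.454z^2 - 0.078z^3.
Stationarity requires all roots to lie outside the unit circle, i.e. |z| > 1 for every root.
Degree 3: look for a simple real root z0 first, then factor out (1 - z/z0) and solve the remaining quadratic.
Testing z0 = 5: P(5) = 1 + (-0.52)(5) + (0.454)(5)^2 + (-0.078)(5)^3
  = 1 + (-2.6) + (11.35) + (-9.75) = 0.  So z_0 = 5 is a root, |z_0| = 5.
Divide out the factor (1 - 0.2 z) = (1 - z/z0) (since 1/z0 = 0.2):
  P(z) = (1 - 0.2 z)(1 + (-0.32) z + (0.39) z^2)
  [check: z-coef -0.32 - (0.2) = -0.52; z^2-coef 0.39 - (0.2)(-0.32) = 0.454; z^3-coef -(0.2)(0.39) = -0.078.]
Remaining roots from the quadratic factor 1 + (-0.32) z + (0.39) z^2:
  Set 1 + (-0.32) z + (0.39) z^2 = 0, i.e. a z^2 + b z + c = 0 with a = 0.39, b = -0.32, c = 1.
  Discriminant D = b^2 - 4ac = (-0.32)^2 - 4*(0.39)*1 = 0.1024 - (1.56) = -1.4576.
  D < 0, so the roots are the complex-conjugate pair z = (-b +/- i sqrt(-D)) / (2a) = 0.4103 +/- 1.5478i.
  For a conjugate pair |z|^2 = z * conj(z) = (product of roots) = c/a = 1/(0.39) = 2.564103, so |z| = sqrt(2.564103) = 1.6013 for both roots.
Moduli of all roots: 5.0000, 1.6013, 1.6013.
All moduli strictly greater than 1? Yes.
Verdict: Stationary.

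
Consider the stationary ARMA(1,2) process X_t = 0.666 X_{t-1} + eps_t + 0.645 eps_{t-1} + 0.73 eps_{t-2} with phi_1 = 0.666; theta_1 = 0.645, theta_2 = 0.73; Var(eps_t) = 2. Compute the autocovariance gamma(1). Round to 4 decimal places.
\gamma(1) = 12.9774

Multiply the model equation by X_{t-k} and take expectations. With theta_0 = psi_0 = 1 and psi_j the MA(infinity) weights, this gives
  gamma(k) - sum_i phi_i gamma(k-i) = c_k,
  c_k = sigma^2 * sum_{j=k..q} theta_j psi_{j-k}   (c_k = 0 for k > q),
using gamma(-m) = gamma(m).
psi-weights needed (psi_j = theta_j + sum_i phi_i psi_{j-i}):
  psi_1 = theta_1 + phi_1 = 0.645 + (0.666) = 1.311
  psi_2 = theta_2 + phi_1 psi_1 = 0.73 + (0.666)(1.311) = 1.603126
Right-hand sides:
  c_0 = sigma^2 (1 + theta_1 psi_1 + theta_2 psi_2) = 2 * (1 + (0.645)(1.311) + (0.73)(1.603126)) = 2 * 3.015877 = 6.031754
  c_1 = sigma^2 (theta_1 + theta_2 psi_1) = 2 * (0.645 + (0.73)(1.311)) = 3.20406
  c_2 = sigma^2 theta_2 = 2 * (0.73) = 1.46
Equations for k = 0 and k = 1 (AR order 1):
  gamma(0) = phi_1 gamma(1) + c_0
  gamma(1) = phi_1 gamma(0) + c_1
Substituting the second into the first: gamma(0) (1 - phi_1^2) = c_0 + phi_1 c_1, so
  gamma(0) = (c_0 + phi_1 c_1) / (1 - phi_1^2) = (6.031754 + (0.666)(3.20406)) / (1 - (0.666)^2) = 8.165658 / 0.556444 = 14.674716.
  gamma(1) = phi_1 gamma(0) + c_1 = (0.666)(14.674716) + (3.20406) = 12.977421.
Therefore gamma(1) = 12.9774 (to 4 decimal places).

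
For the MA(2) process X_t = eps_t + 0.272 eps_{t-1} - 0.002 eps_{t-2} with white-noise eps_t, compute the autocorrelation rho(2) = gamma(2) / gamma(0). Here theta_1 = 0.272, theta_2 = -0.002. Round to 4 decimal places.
\rho(2) = -0.0019

For an MA(q) process with theta_0 = 1, the autocovariance is
  gamma(k) = sigma^2 * sum_{i=0..q-k} theta_i * theta_{i+k},
and rho(k) = gamma(k) / gamma(0). Sigma^2 cancels.
  numerator   = (1)*(-0.002) = -0.002.
  denominator = (1)^2 + (0.272)^2 + (-0.002)^2 = 1.073988.
  rho(2) = -0.002 / 1.073988 = -0.0019.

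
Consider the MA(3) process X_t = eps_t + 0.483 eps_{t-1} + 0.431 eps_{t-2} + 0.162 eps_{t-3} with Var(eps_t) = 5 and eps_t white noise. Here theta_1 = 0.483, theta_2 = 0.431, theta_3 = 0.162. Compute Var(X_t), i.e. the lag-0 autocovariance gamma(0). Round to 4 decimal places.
\gamma(0) = 7.2265

For an MA(q) process X_t = eps_t + sum_i theta_i eps_{t-i} with
Var(eps_t) = sigma^2, the variance is
  gamma(0) = sigma^2 * (1 + sum_i theta_i^2).
  sum_i theta_i^2 = (0.483)^2 + (0.431)^2 + (0.162)^2 = 0.233289 + 0.185761 + 0.026244 = 0.445294.
  gamma(0) = 5 * (1 + 0.445294) = 5 * 1.445294 = 7.22647, which rounds to 7.2265.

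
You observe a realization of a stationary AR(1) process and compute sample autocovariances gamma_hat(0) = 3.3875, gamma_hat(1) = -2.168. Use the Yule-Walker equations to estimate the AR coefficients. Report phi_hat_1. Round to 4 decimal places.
\hat\phi_{1} = -0.6400

The Yule-Walker equations for an AR(p) process read, in matrix form,
  Gamma_p phi = r_p,   with   (Gamma_p)_{ij} = gamma(|i - j|),
                       (r_p)_i = gamma(i),   i,j = 1..p.
Substitute the sample gammas (Toeplitz matrix and right-hand side of size 1):
  Gamma_p = [[3.3875]]
  r_p     = [-2.168]
With p = 1 this is the single equation gamma(0) phi_1 = gamma(1):
  phi_hat_1 = gamma(1) / gamma(0) = -2.168 / 3.3875 = -0.6400.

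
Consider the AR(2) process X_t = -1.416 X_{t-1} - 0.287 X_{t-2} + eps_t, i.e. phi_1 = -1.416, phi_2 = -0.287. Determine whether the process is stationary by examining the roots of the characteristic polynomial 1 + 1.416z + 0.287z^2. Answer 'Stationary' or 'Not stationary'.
\text{Not stationary}

The AR(p) characteristic polynomial is P(z) = 1 + 1.416z + 0.287z^2.
Stationarity requires all roots to lie outside the unit circle, i.e. |z| > 1 for every root.
Set 1 + (1.416) z + (0.287) z^2 = 0, i.e. a z^2 + b z + c = 0 with a = 0.287, b = 1.416, c = 1.
Discriminant D = b^2 - 4ac = (1.416)^2 - 4*(0.287)*1 = 2.005056 - (1.148) = 0.857056.
D >= 0, so the roots are real: z = (-b +/- sqrt(D)) / (2a) = (-1.416 +/- 0.925773) / (0.574).
  z_1 = (-1.416 + 0.925773) / (0.574) = -0.8541,   |z_1| = 0.8541.
  z_2 = (-1.416 - 0.925773) / (0.574) = -4.0797,   |z_2| = 4.0797.
Moduli of all roots: 0.8541, 4.0797.
All moduli strictly greater than 1? No.
Verdict: Not stationary.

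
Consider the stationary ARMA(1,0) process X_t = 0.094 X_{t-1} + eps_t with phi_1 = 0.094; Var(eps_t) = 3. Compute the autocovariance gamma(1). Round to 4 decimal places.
\gamma(1) = 0.2845

Multiply the model equation by X_{t-k} and take expectations. With theta_0 = psi_0 = 1 and psi_j the MA(infinity) weights, this gives
  gamma(k) - sum_i phi_i gamma(k-i) = c_k,
  c_k = sigma^2 * sum_{j=k..q} theta_j psi_{j-k}   (c_k = 0 for k > q),
using gamma(-m) = gamma(m).
Pure AR (q = 0): c_0 = sigma^2 = 3, c_k = 0 for k >= 1.
Equations for k = 0 and k = 1 (AR order 1):
  gamma(0) = phi_1 gamma(1) + c_0
  gamma(1) = phi_1 gamma(0) + c_1
Substituting the second into the first: gamma(0) (1 - phi_1^2) = c_0 + phi_1 c_1, so
  gamma(0) = c_0 / (1 - phi_1^2) = 3 / (1 - (0.094)^2) = 3 / 0.991164 = 3.026744.
  gamma(1) = phi_1 gamma(0) = (0.094)(3.026744) = 0.284514.
Therefore gamma(1) = 0.2845 (to 4 decimal places).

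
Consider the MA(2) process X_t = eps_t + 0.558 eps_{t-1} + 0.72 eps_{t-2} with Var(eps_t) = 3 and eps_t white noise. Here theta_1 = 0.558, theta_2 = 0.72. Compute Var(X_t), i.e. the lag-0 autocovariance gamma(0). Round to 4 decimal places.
\gamma(0) = 5.4893

For an MA(q) process X_t = eps_t + sum_i theta_i eps_{t-i} with
Var(eps_t) = sigma^2, the variance is
  gamma(0) = sigma^2 * (1 + sum_i theta_i^2).
  sum_i theta_i^2 = (0.558)^2 + (0.72)^2 = 0.311364 + 0.5184 = 0.829764.
  gamma(0) = 3 * (1 + 0.829764) = 3 * 1.829764 = 5.489292, which rounds to 5.4893.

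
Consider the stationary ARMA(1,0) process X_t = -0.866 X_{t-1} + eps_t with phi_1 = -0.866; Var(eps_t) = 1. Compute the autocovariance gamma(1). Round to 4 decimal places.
\gamma(1) = -3.4634

Multiply the model equation by X_{t-k} and take expectations. With theta_0 = psi_0 = 1 and psi_j the MA(infinity) weights, this gives
  gamma(k) - sum_i phi_i gamma(k-i) = c_k,
  c_k = sigma^2 * sum_{j=k..q} theta_j psi_{j-k}   (c_k = 0 for k > q),
using gamma(-m) = gamma(m).
Pure AR (q = 0): c_0 = sigma^2 = 1, c_k = 0 for k >= 1.
Equations for k = 0 and k = 1 (AR order 1):
  gamma(0) = phi_1 gamma(1) + c_0
  gamma(1) = phi_1 gamma(0) + c_1
Substituting the second into the first: gamma(0) (1 - phi_1^2) = c_0 + phi_1 c_1, so
  gamma(0) = c_0 / (1 - phi_1^2) = 1 / (1 - (-0.866)^2) = 1 / 0.250044 = 3.999296.
  gamma(1) = phi_1 gamma(0) = (-0.866)(3.999296) = -3.46339.
Therefore gamma(1) = -3.4634 (to 4 decimal places).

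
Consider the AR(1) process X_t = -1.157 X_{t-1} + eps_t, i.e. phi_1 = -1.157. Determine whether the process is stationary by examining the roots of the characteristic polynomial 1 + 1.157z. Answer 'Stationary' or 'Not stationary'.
\text{Not stationary}

The AR(p) characteristic polynomial is P(z) = 1 + 1.157z.
Stationarity requires all roots to lie outside the unit circle, i.e. |z| > 1 for every root.
This is linear in z: 1 + (1.157) z = 0  =>  z = -1/(1.157) = -0.864304,  |z| = 0.864304.
Moduli of all roots: 0.8643.
All moduli strictly greater than 1? No.
Verdict: Not stationary.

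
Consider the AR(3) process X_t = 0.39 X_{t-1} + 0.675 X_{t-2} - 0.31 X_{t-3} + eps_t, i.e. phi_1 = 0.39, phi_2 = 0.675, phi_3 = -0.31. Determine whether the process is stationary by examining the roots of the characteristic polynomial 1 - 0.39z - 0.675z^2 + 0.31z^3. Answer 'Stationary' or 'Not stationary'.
\text{Stationary}

The AR(p) characteristic polynomial is P(z) = 1 - 0.39z - 0.675z^2 + 0.31z^3.
Stationarity requires all roots to lie outside the unit circle, i.e. |z| > 1 for every root.
Degree 3: look for a simple real root z0 first, then factor out (1 - z/z0) and solve the remaining quadratic.
Testing z0 = 2: P(2) = 1 + (-0.39)(2) + (-0.675)(2)^2 + (0.31)(2)^3
  = 1 + (-0.78) + (-2.7) + (2.48) = 0.  So z_0 = 2 is a root, |z_0| = 2.
Divide out the factor (1 - 0.5 z) = (1 - z/z0) (since 1/z0 = 0.5):
  P(z) = (1 - 0.5 z)(1 + (0.11) z + (-0.62) z^2)
  [check: z-coef 0.11 - (0.5) = -0.39; z^2-coef -0.62 - (0.5)(0.11) = -0.675; z^3-coef -(0.5)(-0.62) = 0.31.]
Remaining roots from the quadratic factor 1 + (0.11) z + (-0.62) z^2:
  Set 1 + (0.11) z + (-0.62) z^2 = 0, i.e. a z^2 + b z + c = 0 with a = -0.62, b = 0.11, c = 1.
  Discriminant D = b^2 - 4ac = (0.11)^2 - 4*(-0.62)*1 = 0.0121 - (-2.48) = 2.4921.
  D >= 0, so the roots are real: z = (-b +/- sqrt(D)) / (2a) = (-0.11 +/- 1.578639) / (-1.24).
    z_1 = (-0.11 + 1.578639) / (-1.24) = -1.1844,   |z_1| = 1.1844.
    z_2 = (-0.11 - 1.578639) / (-1.24) = 1.3618,   |z_2| = 1.3618.
Moduli of all roots: 2.0000, 1.1844, 1.3618.
All moduli strictly greater than 1? Yes.
Verdict: Stationary.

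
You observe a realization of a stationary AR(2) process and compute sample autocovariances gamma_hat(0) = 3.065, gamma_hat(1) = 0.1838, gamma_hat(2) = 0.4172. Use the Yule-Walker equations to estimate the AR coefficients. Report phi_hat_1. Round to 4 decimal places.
\hat\phi_{1} = 0.0520

The Yule-Walker equations for an AR(p) process read, in matrix form,
  Gamma_p phi = r_p,   with   (Gamma_p)_{ij} = gamma(|i - j|),
                       (r_p)_i = gamma(i),   i,j = 1..p.
Substitute the sample gammas (Toeplitz matrix and right-hand side of size 2):
  Gamma_p = [[3.065, 0.1838], [0.1838, 3.065]]
  r_p     = [0.1838, 0.4172]
Written out:
  3.065 phi_1 + 0.1838 phi_2 = 0.1838
  0.1838 phi_1 + 3.065 phi_2 = 0.4172
Solve by Cramer's rule:
  det = gamma(0)^2 - gamma(1)^2 = (3.065)^2 - (0.1838)^2 = 9.394225 - 0.03378244 = 9.36044256
  phi_hat_1 = [gamma(1) gamma(0) - gamma(1) gamma(2)] / det = [(0.1838)(3.065) - (0.1838)(0.4172)] / 9.36044256 = 0.48666564 / 9.36044256 = 0.052
  phi_hat_2 = [gamma(0) gamma(2) - gamma(1)^2] / det = [(3.065)(0.4172) - (0.1838)^2] / 9.36044256 = 1.24493556 / 9.36044256 = 0.133
So phi_hat = [0.0520, 0.1330].
Therefore phi_hat_1 = 0.0520.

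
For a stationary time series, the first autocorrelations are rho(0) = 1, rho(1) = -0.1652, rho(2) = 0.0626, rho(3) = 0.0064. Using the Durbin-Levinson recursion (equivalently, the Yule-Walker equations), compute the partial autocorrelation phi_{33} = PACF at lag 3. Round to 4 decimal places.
\phi_{33} = 0.0230

The PACF at lag k is phi_{kk}, the last component of the solution
to the Yule-Walker system G_k phi = r_k where
  (G_k)_{ij} = rho(|i - j|), (r_k)_i = rho(i), i,j = 1..k.
Equivalently, Durbin-Levinson gives phi_{kk} iteratively:
  phi_{11} = rho(1)
  phi_{kk} = [rho(k) - sum_{j=1..k-1} phi_{k-1,j} rho(k-j)]
            / [1 - sum_{j=1..k-1} phi_{k-1,j} rho(j)],
  phi_{k,j} = phi_{k-1,j} - phi_{kk} phi_{k-1,k-j},  j = 1..k-1.
Step k = 1:
  phi_11 = rho(1) = -0.1652.
Step k = 2:
  phi_22 = [rho(2) - phi_11 rho(1)] / [1 - phi_11 rho(1)] = [0.0626 - (-0.1652)(-0.1652)] / [1 - (-0.1652)(-0.1652)]
         = 0.03530896 / 0.97270896 = 0.0363.
  Update: phi_21 = phi_11 - phi_22 phi_11 = -0.1652 - (0.0363)(-0.1652) = -0.159203.
Step k = 3:
  phi_33 = [rho(3) - phi_21 rho(2) - phi_22 rho(1)] / [1 - phi_21 rho(1) - phi_22 rho(2)]
    numerator   = 0.0064 - (-0.159203)(0.0626) - (0.0363)(-0.1652) = 0.02236282
    denominator = 1 - (-0.159203)(-0.1652) - (0.0363)(0.0626) = 0.97142726
  phi_33 = 0.02236282 / 0.97142726 = 0.023.
Therefore phi_{33} = 0.0230.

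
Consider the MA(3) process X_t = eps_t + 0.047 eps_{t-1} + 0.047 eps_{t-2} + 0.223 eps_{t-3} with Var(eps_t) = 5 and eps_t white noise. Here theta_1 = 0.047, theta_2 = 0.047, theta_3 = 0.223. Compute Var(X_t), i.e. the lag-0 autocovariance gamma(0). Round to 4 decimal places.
\gamma(0) = 5.2707

For an MA(q) process X_t = eps_t + sum_i theta_i eps_{t-i} with
Var(eps_t) = sigma^2, the variance is
  gamma(0) = sigma^2 * (1 + sum_i theta_i^2).
  sum_i theta_i^2 = (0.047)^2 + (0.047)^2 + (0.223)^2 = 0.002209 + 0.002209 + 0.049729 = 0.054147.
  gamma(0) = 5 * (1 + 0.054147) = 5 * 1.054147 = 5.270735, which rounds to 5.2707.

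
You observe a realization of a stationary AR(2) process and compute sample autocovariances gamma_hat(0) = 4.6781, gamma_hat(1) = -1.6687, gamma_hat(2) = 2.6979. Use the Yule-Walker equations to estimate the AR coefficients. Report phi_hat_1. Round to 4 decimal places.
\hat\phi_{1} = -0.1730

The Yule-Walker equations for an AR(p) process read, in matrix form,
  Gamma_p phi = r_p,   with   (Gamma_p)_{ij} = gamma(|i - j|),
                       (r_p)_i = gamma(i),   i,j = 1..p.
Substitute the sample gammas (Toeplitz matrix and right-hand side of size 2):
  Gamma_p = [[4.6781, -1.6687], [-1.6687, 4.6781]]
  r_p     = [-1.6687, 2.6979]
Written out:
  4.6781 phi_1 - 1.6687 phi_2 = -1.6687
  -1.6687 phi_1 + 4.6781 phi_2 = 2.6979
Solve by Cramer's rule:
  det = gamma(0)^2 - gamma(1)^2 = (4.6781)^2 - (-1.6687)^2 = 21.88461961 - 2.78455969 = 19.10005992
  phi_hat_1 = [gamma(1) gamma(0) - gamma(1) gamma(2)] / det = [(-1.6687)(4.6781) - (-1.6687)(2.6979)] / 19.10005992 = -3.30435974 / 19.10005992 = -0.173
  phi_hat_2 = [gamma(0) gamma(2) - gamma(1)^2] / det = [(4.6781)(2.6979) - (-1.6687)^2] / 19.10005992 = 9.8364863 / 19.10005992 = 0.515
So phi_hat = [-0.1730, 0.5150].
Therefore phi_hat_1 = -0.1730.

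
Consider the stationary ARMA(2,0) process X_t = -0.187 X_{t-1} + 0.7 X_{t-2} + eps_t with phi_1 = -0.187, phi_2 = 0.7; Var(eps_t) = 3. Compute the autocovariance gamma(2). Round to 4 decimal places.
\gamma(2) = 7.8555

Multiply the model equation by X_{t-k} and take expectations. With theta_0 = psi_0 = 1 and psi_j the MA(infinity) weights, this gives
  gamma(k) - sum_i phi_i gamma(k-i) = c_k,
  c_k = sigma^2 * sum_{j=k..q} theta_j psi_{j-k}   (c_k = 0 for k > q),
using gamma(-m) = gamma(m).
Pure AR (q = 0): c_0 = sigma^2 = 3, c_k = 0 for k >= 1.
Equations for k = 0, 1, 2 (AR order 2, c_2 = 0):
  (E0) gamma(0) = phi_1 gamma(1) + phi_2 gamma(2) + c_0
  (E1) gamma(1) = phi_1 gamma(0) + phi_2 gamma(1) + c_1
  (E2) gamma(2) = phi_1 gamma(1) + phi_2 gamma(0)
From (E1): gamma(1) = A gamma(0) + B with
  A = phi_1 / (1 - phi_2) = -0.187 / 0.3 = -0.623333,   B = c_1 / (1 - phi_2) = 0 / 0.3 = 0.
Insert (E2) into (E0): gamma(0) (1 - phi_2^2) = phi_1 (1 + phi_2) gamma(1) + c_0.
  phi_1 (1 + phi_2) = (-0.187)(1.7) = -0.3179,   1 - phi_2^2 = 0.51.
Replace gamma(1) by A gamma(0) + B and collect gamma(0):
  gamma(0) [0.51 - (-0.3179)(-0.623333)] = c_0 = 3
  gamma(0) * 0.311842 = 3
  gamma(0) = 3 / 0.311842 = 9.620246.
  gamma(1) = A gamma(0) = (-0.623333)(9.620246) = -5.99662.
  gamma(2) = phi_1 gamma(1) + phi_2 gamma(0) = (-0.187)(-5.99662) + (0.7)(9.620246) = 7.85554.
Therefore gamma(2) = 7.8555 (to 4 decimal places).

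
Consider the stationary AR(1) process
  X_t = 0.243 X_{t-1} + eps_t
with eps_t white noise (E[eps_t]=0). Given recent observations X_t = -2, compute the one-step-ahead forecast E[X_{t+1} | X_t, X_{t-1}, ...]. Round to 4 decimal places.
E[X_{t+1} \mid \mathcal F_t] = -0.4860

For an AR(p) model X_t = c + sum_i phi_i X_{t-i} + eps_t, the
one-step-ahead conditional mean is
  E[X_{t+1} | X_t, ...] = c + sum_i phi_i X_{t+1-i}.
Substitute known values:
  E[X_{t+1} | ...] = (0.243) * (-2)
                   = -0.4860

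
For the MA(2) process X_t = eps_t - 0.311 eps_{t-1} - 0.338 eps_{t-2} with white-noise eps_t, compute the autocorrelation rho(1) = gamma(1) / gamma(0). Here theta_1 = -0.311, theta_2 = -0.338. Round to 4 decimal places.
\rho(1) = -0.1700

For an MA(q) process with theta_0 = 1, the autocovariance is
  gamma(k) = sigma^2 * sum_{i=0..q-k} theta_i * theta_{i+k},
and rho(k) = gamma(k) / gamma(0). Sigma^2 cancels.
  numerator   = (1)*(-0.311) + (-0.311)*(-0.338) = -0.205882.
  denominator = (1)^2 + (-0.311)^2 + (-0.338)^2 = 1.210965.
  rho(1) = -0.205882 / 1.210965 = -0.1700.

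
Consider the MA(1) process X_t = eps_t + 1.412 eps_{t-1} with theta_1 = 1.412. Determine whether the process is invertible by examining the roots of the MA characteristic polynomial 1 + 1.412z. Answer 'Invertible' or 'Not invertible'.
\text{Not invertible}

The MA(q) characteristic polynomial is P(z) = 1 + 1.412z.
Invertibility requires all roots to lie outside the unit circle, i.e. |z| > 1 for every root.
This is linear in z: 1 + (1.412) z = 0  =>  z = -1/(1.412) = -0.708215,  |z| = 0.708215.
Moduli of all roots: 0.7082.
All moduli strictly greater than 1? No.
Verdict: Not invertible.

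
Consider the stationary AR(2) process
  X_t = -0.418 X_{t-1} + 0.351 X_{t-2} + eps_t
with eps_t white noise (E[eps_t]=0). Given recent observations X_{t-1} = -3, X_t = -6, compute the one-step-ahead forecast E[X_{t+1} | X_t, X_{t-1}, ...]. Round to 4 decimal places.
E[X_{t+1} \mid \mathcal F_t] = 1.4550

For an AR(p) model X_t = c + sum_i phi_i X_{t-i} + eps_t, the
one-step-ahead conditional mean is
  E[X_{t+1} | X_t, ...] = c + sum_i phi_i X_{t+1-i}.
Substitute known values:
  E[X_{t+1} | ...] = (-0.418) * (-6) + (0.351) * (-3)
                   = 1.4550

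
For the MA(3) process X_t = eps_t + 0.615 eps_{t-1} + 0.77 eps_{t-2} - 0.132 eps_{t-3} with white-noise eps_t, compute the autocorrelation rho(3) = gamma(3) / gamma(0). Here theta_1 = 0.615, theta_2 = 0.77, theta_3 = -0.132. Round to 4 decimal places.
\rho(3) = -0.0664

For an MA(q) process with theta_0 = 1, the autocovariance is
  gamma(k) = sigma^2 * sum_{i=0..q-k} theta_i * theta_{i+k},
and rho(k) = gamma(k) / gamma(0). Sigma^2 cancels.
  numerator   = (1)*(-0.132) = -0.132.
  denominator = (1)^2 + (0.615)^2 + (0.77)^2 + (-0.132)^2 = 1.988549.
  rho(3) = -0.132 / 1.988549 = -0.0664.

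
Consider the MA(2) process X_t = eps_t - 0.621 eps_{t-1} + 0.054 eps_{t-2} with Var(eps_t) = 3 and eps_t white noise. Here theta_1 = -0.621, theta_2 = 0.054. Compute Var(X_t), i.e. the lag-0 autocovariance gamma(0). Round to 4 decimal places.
\gamma(0) = 4.1657

For an MA(q) process X_t = eps_t + sum_i theta_i eps_{t-i} with
Var(eps_t) = sigma^2, the variance is
  gamma(0) = sigma^2 * (1 + sum_i theta_i^2).
  sum_i theta_i^2 = (-0.621)^2 + (0.054)^2 = 0.385641 + 0.002916 = 0.388557.
  gamma(0) = 3 * (1 + 0.388557) = 3 * 1.388557 = 4.165671, which rounds to 4.1657.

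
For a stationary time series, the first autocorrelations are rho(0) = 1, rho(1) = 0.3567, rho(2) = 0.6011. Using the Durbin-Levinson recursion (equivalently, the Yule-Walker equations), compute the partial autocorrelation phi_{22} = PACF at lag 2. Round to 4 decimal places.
\phi_{22} = 0.5429

The PACF at lag k is phi_{kk}, the last component of the solution
to the Yule-Walker system G_k phi = r_k where
  (G_k)_{ij} = rho(|i - j|), (r_k)_i = rho(i), i,j = 1..k.
Equivalently, Durbin-Levinson gives phi_{kk} iteratively:
  phi_{11} = rho(1)
  phi_{kk} = [rho(k) - sum_{j=1..k-1} phi_{k-1,j} rho(k-j)]
            / [1 - sum_{j=1..k-1} phi_{k-1,j} rho(j)],
  phi_{k,j} = phi_{k-1,j} - phi_{kk} phi_{k-1,k-j},  j = 1..k-1.
Step k = 1:
  phi_11 = rho(1) = 0.3567.
Step k = 2:
  phi_22 = [rho(2) - phi_11 rho(1)] / [1 - phi_11 rho(1)] = [0.6011 - (0.3567)(0.3567)] / [1 - (0.3567)(0.3567)]
         = 0.47386511 / 0.87276511 = 0.5429.
Therefore phi_{22} = 0.5429.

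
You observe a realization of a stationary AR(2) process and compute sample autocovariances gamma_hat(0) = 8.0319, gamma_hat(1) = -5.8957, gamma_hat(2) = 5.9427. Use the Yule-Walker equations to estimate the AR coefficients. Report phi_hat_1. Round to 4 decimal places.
\hat\phi_{1} = -0.4140

The Yule-Walker equations for an AR(p) process read, in matrix form,
  Gamma_p phi = r_p,   with   (Gamma_p)_{ij} = gamma(|i - j|),
                       (r_p)_i = gamma(i),   i,j = 1..p.
Substitute the sample gammas (Toeplitz matrix and right-hand side of size 2):
  Gamma_p = [[8.0319, -5.8957], [-5.8957, 8.0319]]
  r_p     = [-5.8957, 5.9427]
Written out:
  8.0319 phi_1 - 5.8957 phi_2 = -5.8957
  -5.8957 phi_1 + 8.0319 phi_2 = 5.9427
Solve by Cramer's rule:
  det = gamma(0)^2 - gamma(1)^2 = (8.0319)^2 - (-5.8957)^2 = 64.51141761 - 34.75927849 = 29.75213912
  phi_hat_1 = [gamma(1) gamma(0) - gamma(1) gamma(2)] / det = [(-5.8957)(8.0319) - (-5.8957)(5.9427)] / 29.75213912 = -12.31729644 / 29.75213912 = -0.414
  phi_hat_2 = [gamma(0) gamma(2) - gamma(1)^2] / det = [(8.0319)(5.9427) - (-5.8957)^2] / 29.75213912 = 12.97189364 / 29.75213912 = 0.436
So phi_hat = [-0.4140, 0.4360].
Therefore phi_hat_1 = -0.4140.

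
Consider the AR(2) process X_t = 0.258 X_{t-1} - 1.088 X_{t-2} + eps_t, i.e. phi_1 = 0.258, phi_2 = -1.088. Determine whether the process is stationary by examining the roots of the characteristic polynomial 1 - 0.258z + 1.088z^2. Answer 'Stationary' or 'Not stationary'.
\text{Not stationary}

The AR(p) characteristic polynomial is P(z) = 1 - 0.258z + 1.088z^2.
Stationarity requires all roots to lie outside the unit circle, i.e. |z| > 1 for every root.
Set 1 + (-0.258) z + (1.088) z^2 = 0, i.e. a z^2 + b z + c = 0 with a = 1.088, b = -0.258, c = 1.
Discriminant D = b^2 - 4ac = (-0.258)^2 - 4*(1.088)*1 = 0.066564 - (4.352) = -4.285436.
D < 0, so the roots are the complex-conjugate pair z = (-b +/- i sqrt(-D)) / (2a) = 0.1186 +/- 0.9513i.
For a conjugate pair |z|^2 = z * conj(z) = (product of roots) = c/a = 1/(1.088) = 0.919118, so |z| = sqrt(0.919118) = 0.9587 for both roots.
Moduli of all roots: 0.9587, 0.9587.
All moduli strictly greater than 1? No.
Verdict: Not stationary.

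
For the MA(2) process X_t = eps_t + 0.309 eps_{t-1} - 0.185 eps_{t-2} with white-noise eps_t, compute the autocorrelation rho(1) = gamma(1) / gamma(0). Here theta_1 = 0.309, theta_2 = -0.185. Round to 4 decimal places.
\rho(1) = 0.2229

For an MA(q) process with theta_0 = 1, the autocovariance is
  gamma(k) = sigma^2 * sum_{i=0..q-k} theta_i * theta_{i+k},
and rho(k) = gamma(k) / gamma(0). Sigma^2 cancels.
  numerator   = (1)*(0.309) + (0.309)*(-0.185) = 0.251835.
  denominator = (1)^2 + (0.309)^2 + (-0.185)^2 = 1.129706.
  rho(1) = 0.251835 / 1.129706 = 0.2229.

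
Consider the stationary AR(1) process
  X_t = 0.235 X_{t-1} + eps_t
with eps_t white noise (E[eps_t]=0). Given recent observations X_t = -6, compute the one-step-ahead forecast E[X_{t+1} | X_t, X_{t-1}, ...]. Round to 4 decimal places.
E[X_{t+1} \mid \mathcal F_t] = -1.4100

For an AR(p) model X_t = c + sum_i phi_i X_{t-i} + eps_t, the
one-step-ahead conditional mean is
  E[X_{t+1} | X_t, ...] = c + sum_i phi_i X_{t+1-i}.
Substitute known values:
  E[X_{t+1} | ...] = (0.235) * (-6)
                   = -1.4100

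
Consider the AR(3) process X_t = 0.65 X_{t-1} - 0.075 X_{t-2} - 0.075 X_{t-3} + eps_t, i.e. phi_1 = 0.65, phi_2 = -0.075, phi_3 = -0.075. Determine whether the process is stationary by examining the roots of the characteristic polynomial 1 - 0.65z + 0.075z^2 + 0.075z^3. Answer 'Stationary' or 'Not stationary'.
\text{Stationary}

The AR(p) characteristic polynomial is P(z) = 1 - 0.65z + 0.075z^2 + 0.075z^3.
Stationarity requires all roots to lie outside the unit circle, i.e. |z| > 1 for every root.
Degree 3: look for a simple real root z0 first, then factor out (1 - z/z0) and solve the remaining quadratic.
Testing z0 = -4: P(-4) = 1 + (-0.65)(-4) + (0.075)(-4)^2 + (0.075)(-4)^3
  = 1 + (2.6) + (1.2) + (-4.8) = 0.  So z_0 = -4 is a root, |z_0| = 4.
Divide out the factor (1 + 0.25 z) = (1 - z/z0) (since 1/z0 = -0.25):
  P(z) = (1 + 0.25 z)(1 + (-0.9) z + (0.3) z^2)
  [check: z-coef -0.9 - (-0.25) = -0.65; z^2-coef 0.3 - (-0.25)(-0.9) = 0.075; z^3-coef -(-0.25)(0.3) = 0.075.]
Remaining roots from the quadratic factor 1 + (-0.9) z + (0.3) z^2:
  Set 1 + (-0.9) z + (0.3) z^2 = 0, i.e. a z^2 + b z + c = 0 with a = 0.3, b = -0.9, c = 1.
  Discriminant D = b^2 - 4ac = (-0.9)^2 - 4*(0.3)*1 = 0.81 - (1.2) = -0.39.
  D < 0, so the roots are the complex-conjugate pair z = (-b +/- i sqrt(-D)) / (2a) = 1.5 +/- 1.0408i.
  For a conjugate pair |z|^2 = z * conj(z) = (product of roots) = c/a = 1/(0.3) = 3.333333, so |z| = sqrt(3.333333) = 1.8257 for both roots.
Moduli of all roots: 4.0000, 1.8257, 1.8257.
All moduli strictly greater than 1? Yes.
Verdict: Stationary.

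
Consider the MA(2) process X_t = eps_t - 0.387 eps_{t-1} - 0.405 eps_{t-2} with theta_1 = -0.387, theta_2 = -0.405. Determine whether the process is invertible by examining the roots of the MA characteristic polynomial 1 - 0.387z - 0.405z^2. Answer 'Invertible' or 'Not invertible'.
\text{Invertible}

The MA(q) characteristic polynomial is P(z) = 1 - 0.387z - 0.405z^2.
Invertibility requires all roots to lie outside the unit circle, i.e. |z| > 1 for every root.
Set 1 + (-0.387) z + (-0.405) z^2 = 0, i.e. a z^2 + b z + c = 0 with a = -0.405, b = -0.387, c = 1.
Discriminant D = b^2 - 4ac = (-0.387)^2 - 4*(-0.405)*1 = 0.149769 - (-1.62) = 1.769769.
D >= 0, so the roots are real: z = (-b +/- sqrt(D)) / (2a) = (0.387 +/- 1.330327) / (-0.81).
  z_1 = (0.387 + 1.330327) / (-0.81) = -2.1202,   |z_1| = 2.1202.
  z_2 = (0.387 - 1.330327) / (-0.81) = 1.1646,   |z_2| = 1.1646.
Moduli of all roots: 2.1202, 1.1646.
All moduli strictly greater than 1? Yes.
Verdict: Invertible.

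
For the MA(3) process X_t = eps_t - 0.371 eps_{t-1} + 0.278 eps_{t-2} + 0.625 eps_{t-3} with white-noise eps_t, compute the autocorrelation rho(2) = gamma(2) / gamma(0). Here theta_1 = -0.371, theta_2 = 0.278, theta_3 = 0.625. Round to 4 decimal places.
\rho(2) = 0.0287

For an MA(q) process with theta_0 = 1, the autocovariance is
  gamma(k) = sigma^2 * sum_{i=0..q-k} theta_i * theta_{i+k},
and rho(k) = gamma(k) / gamma(0). Sigma^2 cancels.
  numerator   = (1)*(0.278) + (-0.371)*(0.625) = 0.046125.
  denominator = (1)^2 + (-0.371)^2 + (0.278)^2 + (0.625)^2 = 1.60555.
  rho(2) = 0.046125 / 1.60555 = 0.0287.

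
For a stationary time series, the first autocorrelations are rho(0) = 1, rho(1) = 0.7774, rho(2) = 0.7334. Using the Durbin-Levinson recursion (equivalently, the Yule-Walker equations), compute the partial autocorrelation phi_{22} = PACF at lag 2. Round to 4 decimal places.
\phi_{22} = 0.3262

The PACF at lag k is phi_{kk}, the last component of the solution
to the Yule-Walker system G_k phi = r_k where
  (G_k)_{ij} = rho(|i - j|), (r_k)_i = rho(i), i,j = 1..k.
Equivalently, Durbin-Levinson gives phi_{kk} iteratively:
  phi_{11} = rho(1)
  phi_{kk} = [rho(k) - sum_{j=1..k-1} phi_{k-1,j} rho(k-j)]
            / [1 - sum_{j=1..k-1} phi_{k-1,j} rho(j)],
  phi_{k,j} = phi_{k-1,j} - phi_{kk} phi_{k-1,k-j},  j = 1..k-1.
Step k = 1:
  phi_11 = rho(1) = 0.7774.
Step k = 2:
  phi_22 = [rho(2) - phi_11 rho(1)] / [1 - phi_11 rho(1)] = [0.7334 - (0.7774)(0.7774)] / [1 - (0.7774)(0.7774)]
         = 0.12904924 / 0.39564924 = 0.3262.
Therefore phi_{22} = 0.3262.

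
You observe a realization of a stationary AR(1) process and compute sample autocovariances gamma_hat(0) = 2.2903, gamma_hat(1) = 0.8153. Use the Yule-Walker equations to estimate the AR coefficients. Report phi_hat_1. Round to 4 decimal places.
\hat\phi_{1} = 0.3560

The Yule-Walker equations for an AR(p) process read, in matrix form,
  Gamma_p phi = r_p,   with   (Gamma_p)_{ij} = gamma(|i - j|),
                       (r_p)_i = gamma(i),   i,j = 1..p.
Substitute the sample gammas (Toeplitz matrix and right-hand side of size 1):
  Gamma_p = [[2.2903]]
  r_p     = [0.8153]
With p = 1 this is the single equation gamma(0) phi_1 = gamma(1):
  phi_hat_1 = gamma(1) / gamma(0) = 0.8153 / 2.2903 = 0.3560.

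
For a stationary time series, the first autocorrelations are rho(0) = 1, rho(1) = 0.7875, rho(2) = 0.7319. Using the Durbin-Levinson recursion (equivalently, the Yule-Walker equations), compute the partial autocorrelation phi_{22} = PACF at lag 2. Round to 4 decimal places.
\phi_{22} = 0.2942

The PACF at lag k is phi_{kk}, the last component of the solution
to the Yule-Walker system G_k phi = r_k where
  (G_k)_{ij} = rho(|i - j|), (r_k)_i = rho(i), i,j = 1..k.
Equivalently, Durbin-Levinson gives phi_{kk} iteratively:
  phi_{11} = rho(1)
  phi_{kk} = [rho(k) - sum_{j=1..k-1} phi_{k-1,j} rho(k-j)]
            / [1 - sum_{j=1..k-1} phi_{k-1,j} rho(j)],
  phi_{k,j} = phi_{k-1,j} - phi_{kk} phi_{k-1,k-j},  j = 1..k-1.
Step k = 1:
  phi_11 = rho(1) = 0.7875.
Step k = 2:
  phi_22 = [rho(2) - phi_11 rho(1)] / [1 - phi_11 rho(1)] = [0.7319 - (0.7875)(0.7875)] / [1 - (0.7875)(0.7875)]
         = 0.11174375 / 0.37984375 = 0.2942.
Therefore phi_{22} = 0.2942.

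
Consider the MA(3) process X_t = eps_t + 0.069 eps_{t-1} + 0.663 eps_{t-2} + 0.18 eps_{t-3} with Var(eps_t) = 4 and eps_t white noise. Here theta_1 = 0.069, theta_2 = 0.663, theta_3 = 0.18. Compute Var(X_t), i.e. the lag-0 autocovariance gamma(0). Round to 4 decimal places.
\gamma(0) = 5.9069

For an MA(q) process X_t = eps_t + sum_i theta_i eps_{t-i} with
Var(eps_t) = sigma^2, the variance is
  gamma(0) = sigma^2 * (1 + sum_i theta_i^2).
  sum_i theta_i^2 = (0.069)^2 + (0.663)^2 + (0.18)^2 = 0.004761 + 0.439569 + 0.0324 = 0.47673.
  gamma(0) = 4 * (1 + 0.47673) = 4 * 1.47673 = 5.90692, which rounds to 5.9069.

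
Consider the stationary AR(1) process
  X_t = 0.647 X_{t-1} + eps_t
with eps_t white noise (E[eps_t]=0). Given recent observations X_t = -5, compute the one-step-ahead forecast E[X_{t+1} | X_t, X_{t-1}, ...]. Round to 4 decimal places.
E[X_{t+1} \mid \mathcal F_t] = -3.2350

For an AR(p) model X_t = c + sum_i phi_i X_{t-i} + eps_t, the
one-step-ahead conditional mean is
  E[X_{t+1} | X_t, ...] = c + sum_i phi_i X_{t+1-i}.
Substitute known values:
  E[X_{t+1} | ...] = (0.647) * (-5)
                   = -3.2350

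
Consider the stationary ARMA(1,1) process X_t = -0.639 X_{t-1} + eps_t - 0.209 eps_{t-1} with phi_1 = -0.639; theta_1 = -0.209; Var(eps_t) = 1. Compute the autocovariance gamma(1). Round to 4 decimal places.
\gamma(1) = -1.6246

Multiply the model equation by X_{t-k} and take expectations. With theta_0 = psi_0 = 1 and psi_j the MA(infinity) weights, this gives
  gamma(k) - sum_i phi_i gamma(k-i) = c_k,
  c_k = sigma^2 * sum_{j=k..q} theta_j psi_{j-k}   (c_k = 0 for k > q),
using gamma(-m) = gamma(m).
psi-weights needed (psi_j = theta_j + sum_i phi_i psi_{j-i}):
  psi_1 = theta_1 + phi_1 = -0.209 + (-0.639) = -0.848
Right-hand sides:
  c_0 = sigma^2 (1 + theta_1 psi_1) = 1 * (1 + (-0.209)(-0.848)) = 1 * 1.177232 = 1.177232
  c_1 = sigma^2 theta_1 = 1 * (-0.209) = -0.209
  c_2 = 0
Equations for k = 0 and k = 1 (AR order 1):
  gamma(0) = phi_1 gamma(1) + c_0
  gamma(1) = phi_1 gamma(0) + c_1
Substituting the second into the first: gamma(0) (1 - phi_1^2) = c_0 + phi_1 c_1, so
  gamma(0) = (c_0 + phi_1 c_1) / (1 - phi_1^2) = (1.177232 + (-0.639)(-0.209)) / (1 - (-0.639)^2) = 1.310783 / 0.591679 = 2.215362.
  gamma(1) = phi_1 gamma(0) + c_1 = (-0.639)(2.215362) + (-0.209) = -1.624616.
Therefore gamma(1) = -1.6246 (to 4 decimal places).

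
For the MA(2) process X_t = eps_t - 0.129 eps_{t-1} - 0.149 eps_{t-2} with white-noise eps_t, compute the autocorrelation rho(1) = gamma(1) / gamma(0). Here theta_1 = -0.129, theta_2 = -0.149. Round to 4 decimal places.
\rho(1) = -0.1057

For an MA(q) process with theta_0 = 1, the autocovariance is
  gamma(k) = sigma^2 * sum_{i=0..q-k} theta_i * theta_{i+k},
and rho(k) = gamma(k) / gamma(0). Sigma^2 cancels.
  numerator   = (1)*(-0.129) + (-0.129)*(-0.149) = -0.109779.
  denominator = (1)^2 + (-0.129)^2 + (-0.149)^2 = 1.038842.
  rho(1) = -0.109779 / 1.038842 = -0.1057.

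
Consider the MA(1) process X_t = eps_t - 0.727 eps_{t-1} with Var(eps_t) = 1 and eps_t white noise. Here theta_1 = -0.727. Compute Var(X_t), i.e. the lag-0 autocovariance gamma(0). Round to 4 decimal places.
\gamma(0) = 1.5285

For an MA(q) process X_t = eps_t + sum_i theta_i eps_{t-i} with
Var(eps_t) = sigma^2, the variance is
  gamma(0) = sigma^2 * (1 + sum_i theta_i^2).
  sum_i theta_i^2 = (-0.727)^2 = 0.528529.
  gamma(0) = 1 * (1 + 0.528529) = 1 * 1.528529 = 1.528529, which rounds to 1.5285.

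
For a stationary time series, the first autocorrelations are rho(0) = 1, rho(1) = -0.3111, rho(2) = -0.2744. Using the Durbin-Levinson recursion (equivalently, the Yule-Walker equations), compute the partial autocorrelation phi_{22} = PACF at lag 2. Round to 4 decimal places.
\phi_{22} = -0.4110

The PACF at lag k is phi_{kk}, the last component of the solution
to the Yule-Walker system G_k phi = r_k where
  (G_k)_{ij} = rho(|i - j|), (r_k)_i = rho(i), i,j = 1..k.
Equivalently, Durbin-Levinson gives phi_{kk} iteratively:
  phi_{11} = rho(1)
  phi_{kk} = [rho(k) - sum_{j=1..k-1} phi_{k-1,j} rho(k-j)]
            / [1 - sum_{j=1..k-1} phi_{k-1,j} rho(j)],
  phi_{k,j} = phi_{k-1,j} - phi_{kk} phi_{k-1,k-j},  j = 1..k-1.
Step k = 1:
  phi_11 = rho(1) = -0.3111.
Step k = 2:
  phi_22 = [rho(2) - phi_11 rho(1)] / [1 - phi_11 rho(1)] = [-0.2744 - (-0.3111)(-0.3111)] / [1 - (-0.3111)(-0.3111)]
         = -0.37118321 / 0.90321679 = -0.411.
Therefore phi_{22} = -0.4110.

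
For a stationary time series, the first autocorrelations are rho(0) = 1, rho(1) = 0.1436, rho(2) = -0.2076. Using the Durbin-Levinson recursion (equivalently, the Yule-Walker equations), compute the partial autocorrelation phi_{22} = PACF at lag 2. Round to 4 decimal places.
\phi_{22} = -0.2330

The PACF at lag k is phi_{kk}, the last component of the solution
to the Yule-Walker system G_k phi = r_k where
  (G_k)_{ij} = rho(|i - j|), (r_k)_i = rho(i), i,j = 1..k.
Equivalently, Durbin-Levinson gives phi_{kk} iteratively:
  phi_{11} = rho(1)
  phi_{kk} = [rho(k) - sum_{j=1..k-1} phi_{k-1,j} rho(k-j)]
            / [1 - sum_{j=1..k-1} phi_{k-1,j} rho(j)],
  phi_{k,j} = phi_{k-1,j} - phi_{kk} phi_{k-1,k-j},  j = 1..k-1.
Step k = 1:
  phi_11 = rho(1) = 0.1436.
Step k = 2:
  phi_22 = [rho(2) - phi_11 rho(1)] / [1 - phi_11 rho(1)] = [-0.2076 - (0.1436)(0.1436)] / [1 - (0.1436)(0.1436)]
         = -0.22822096 / 0.97937904 = -0.233.
Therefore phi_{22} = -0.2330.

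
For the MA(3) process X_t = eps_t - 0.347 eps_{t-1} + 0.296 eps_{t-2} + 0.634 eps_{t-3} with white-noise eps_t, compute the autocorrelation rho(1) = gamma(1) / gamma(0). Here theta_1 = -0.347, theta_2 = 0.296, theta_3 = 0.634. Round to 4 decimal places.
\rho(1) = -0.1628

For an MA(q) process with theta_0 = 1, the autocovariance is
  gamma(k) = sigma^2 * sum_{i=0..q-k} theta_i * theta_{i+k},
and rho(k) = gamma(k) / gamma(0). Sigma^2 cancels.
  numerator   = (1)*(-0.347) + (-0.347)*(0.296) + (0.296)*(0.634) = -0.262048.
  denominator = (1)^2 + (-0.347)^2 + (0.296)^2 + (0.634)^2 = 1.609981.
  rho(1) = -0.262048 / 1.609981 = -0.1628.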